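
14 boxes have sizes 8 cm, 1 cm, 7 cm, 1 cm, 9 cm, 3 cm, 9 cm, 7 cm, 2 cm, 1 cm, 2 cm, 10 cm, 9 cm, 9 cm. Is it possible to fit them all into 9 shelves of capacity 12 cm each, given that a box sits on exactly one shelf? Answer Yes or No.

Yes

A valid assignment using 8 shelves:
  shelf 1: 10 + 2 = 12
  shelf 2: 9 + 3 = 12
  shelf 3: 9 + 2 + 1 = 12
  shelf 4: 9 + 1 + 1 = 11
  shelf 5: 9 = 9
  shelf 6: 8 = 8
  shelf 7: 7 = 7
  shelf 8: 7 = 7
That uses only 8 ≤ 9, so 9 shelves are enough.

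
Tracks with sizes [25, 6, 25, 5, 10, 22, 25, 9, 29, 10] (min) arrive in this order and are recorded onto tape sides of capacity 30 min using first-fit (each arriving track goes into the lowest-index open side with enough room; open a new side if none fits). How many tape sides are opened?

  25 → side 1 (new)  [load 25/30]
  6 → side 2 (new)  [load 6/30]
  25 → side 3 (new)  [load 25/30]
  5 → side 1  [load 30/30]
  10 → side 2  [load 16/30]
  22 → side 4 (new)  [load 22/30]
  25 → side 5 (new)  [load 25/30]
  9 → side 2  [load 25/30]
  29 → side 6 (new)  [load 29/30]
  10 → side 7 (new)  [load 10/30]
7 tape sides opened.

7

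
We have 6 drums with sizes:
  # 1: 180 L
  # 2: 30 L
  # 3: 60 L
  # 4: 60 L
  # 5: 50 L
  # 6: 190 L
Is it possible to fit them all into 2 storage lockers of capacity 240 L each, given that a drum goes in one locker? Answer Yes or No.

No

Total = 570 L; ⌈570/240⌉ = 3.
At least 3 storage lockers are required, but only 2 are allowed.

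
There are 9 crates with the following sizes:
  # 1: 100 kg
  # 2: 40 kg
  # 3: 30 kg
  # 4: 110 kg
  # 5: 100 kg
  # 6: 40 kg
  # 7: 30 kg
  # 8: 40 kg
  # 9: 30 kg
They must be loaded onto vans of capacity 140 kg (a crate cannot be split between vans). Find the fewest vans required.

4

Total = 110 + 100 + 100 + 40 + 40 + 40 + 30 + 30 + 30 = 520 kg.
Lower bound: ⌈520/140⌉ = 4 vans.
A packing using 4 vans:
  van 1: 110 + 30 = 140
  van 2: 100 + 40 = 140
  van 3: 100 + 40 = 140
  van 4: 40 + 30 + 30 = 100
This matches the lower bound, so 4 is optimal.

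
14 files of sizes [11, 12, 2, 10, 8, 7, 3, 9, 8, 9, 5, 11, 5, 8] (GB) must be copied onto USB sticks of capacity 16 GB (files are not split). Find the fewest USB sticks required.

Total = 12 + 11 + 11 + 10 + 9 + 9 + 8 + 8 + 8 + 7 + 5 + 5 + 3 + 2 = 108 GB.
Lower bound: ⌈108/16⌉ = 7 USB sticks.
A packing using 8 USB sticks:
  USB stick 1: 12 + 3 = 15
  USB stick 2: 11 + 5 = 16
  USB stick 3: 11 + 5 = 16
  USB stick 4: 10 + 2 = 12
  USB stick 5: 9 + 7 = 16
  USB stick 6: 9 = 9
  USB stick 7: 8 + 8 = 16
  USB stick 8: 8 = 8
No arrangement into 7 USB sticks stays within capacity, so 8 is optimal.

8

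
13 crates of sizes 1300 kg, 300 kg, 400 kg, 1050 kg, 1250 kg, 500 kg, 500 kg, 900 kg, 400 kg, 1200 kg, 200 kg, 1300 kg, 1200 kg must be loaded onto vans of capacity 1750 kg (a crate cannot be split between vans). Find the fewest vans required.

Total = 1300 + 1300 + 1250 + 1200 + 1200 + 1050 + 900 + 500 + 500 + 400 + 400 + 300 + 200 = 10500 kg.
Lower bound: ⌈10500/1750⌉ = 6 vans.
Also, 7 crates each exceed 875 kg, and no two of those can share a van, so at least 7 vans are needed.
A packing using 7 vans:
  van 1: 1300 + 400 = 1700
  van 2: 1300 + 400 = 1700
  van 3: 1250 + 500 = 1750
  van 4: 1200 + 500 = 1700
  van 5: 1200 + 300 + 200 = 1700
  van 6: 1050 = 1050
  van 7: 900 = 900
This matches the lower bound, so 7 is optimal.

7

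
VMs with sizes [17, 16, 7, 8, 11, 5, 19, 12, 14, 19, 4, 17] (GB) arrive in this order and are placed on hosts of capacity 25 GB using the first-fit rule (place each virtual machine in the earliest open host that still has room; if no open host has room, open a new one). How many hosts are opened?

8

  17 → host 1 (new)  [load 17/25]
  16 → host 2 (new)  [load 16/25]
  7 → host 1  [load 24/25]
  8 → host 2  [load 24/25]
  11 → host 3 (new)  [load 11/25]
  5 → host 3  [load 16/25]
  19 → host 4 (new)  [load 19/25]
  12 → host 5 (new)  [load 12/25]
  14 → host 6 (new)  [load 14/25]
  19 → host 7 (new)  [load 19/25]
  4 → host 3  [load 20/25]
  17 → host 8 (new)  [load 17/25]
8 hosts opened.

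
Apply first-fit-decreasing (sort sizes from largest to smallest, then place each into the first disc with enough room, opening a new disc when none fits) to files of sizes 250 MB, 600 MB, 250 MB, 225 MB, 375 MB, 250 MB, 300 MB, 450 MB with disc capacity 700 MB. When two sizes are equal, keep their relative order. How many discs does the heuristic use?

Sorted descending: 600, 450, 375, 300, 250, 250, 250, 225.
  600 → disc 1 (new)  [load 600/700]
  450 → disc 2 (new)  [load 450/700]
  375 → disc 3 (new)  [load 375/700]
  300 → disc 3  [load 675/700]
  250 → disc 2  [load 700/700]
  250 → disc 4 (new)  [load 250/700]
  250 → disc 4  [load 500/700]
  225 → disc 5 (new)  [load 225/700]
5 discs opened.

5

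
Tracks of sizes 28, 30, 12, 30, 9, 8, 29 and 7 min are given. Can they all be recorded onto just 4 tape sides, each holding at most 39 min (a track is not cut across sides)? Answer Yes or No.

Total = 153 min; ⌈153/39⌉ = 4.
The bound of 4 does not rule out 4, but exhaustive search shows no assignment into 4 tape sides of capacity 39 min exists — the minimum is 5.

No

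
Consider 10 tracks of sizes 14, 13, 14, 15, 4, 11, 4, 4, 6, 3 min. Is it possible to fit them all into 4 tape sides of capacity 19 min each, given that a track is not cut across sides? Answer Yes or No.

No

Total = 88 min; ⌈88/19⌉ = 5.
At least 5 tape sides are required, but only 4 are allowed.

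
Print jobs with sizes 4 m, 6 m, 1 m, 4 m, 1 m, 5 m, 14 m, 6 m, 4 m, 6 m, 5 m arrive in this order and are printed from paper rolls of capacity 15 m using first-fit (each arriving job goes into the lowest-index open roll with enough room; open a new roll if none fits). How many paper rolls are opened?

  4 → roll 1 (new)  [load 4/15]
  6 → roll 1  [load 10/15]
  1 → roll 1  [load 11/15]
  4 → roll 1  [load 15/15]
  1 → roll 2 (new)  [load 1/15]
  5 → roll 2  [load 6/15]
  14 → roll 3 (new)  [load 14/15]
  6 → roll 2  [load 12/15]
  4 → roll 4 (new)  [load 4/15]
  6 → roll 4  [load 10/15]
  5 → roll 4  [load 15/15]
4 paper rolls opened.

4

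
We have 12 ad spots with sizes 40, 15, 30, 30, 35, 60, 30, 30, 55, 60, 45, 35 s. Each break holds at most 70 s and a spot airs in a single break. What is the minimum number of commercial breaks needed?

Total = 60 + 60 + 55 + 45 + 40 + 35 + 35 + 30 + 30 + 30 + 30 + 15 = 465 s.
Lower bound: ⌈465/70⌉ = 7 commercial breaks.
A packing using 8 commercial breaks:
  break 1: 60 = 60
  break 2: 60 = 60
  break 3: 55 + 15 = 70
  break 4: 45 = 45
  break 5: 40 + 30 = 70
  break 6: 35 + 35 = 70
  break 7: 30 + 30 = 60
  break 8: 30 = 30
No arrangement into 7 commercial breaks stays within capacity, so 8 is optimal.

8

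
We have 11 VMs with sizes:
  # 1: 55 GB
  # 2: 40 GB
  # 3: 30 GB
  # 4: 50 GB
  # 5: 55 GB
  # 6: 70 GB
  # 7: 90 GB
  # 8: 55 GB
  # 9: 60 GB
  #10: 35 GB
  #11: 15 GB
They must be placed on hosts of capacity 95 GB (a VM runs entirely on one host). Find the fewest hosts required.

Total = 90 + 70 + 60 + 55 + 55 + 55 + 50 + 40 + 35 + 30 + 15 = 555 GB.
Lower bound: ⌈555/95⌉ = 6 hosts.
Also, 7 VMs each exceed 95/2 GB, and no two of those can share a host, so at least 7 hosts are needed.
A packing using 7 hosts:
  host 1: 90 = 90
  host 2: 70 + 15 = 85
  host 3: 60 + 35 = 95
  host 4: 55 + 40 = 95
  host 5: 55 + 30 = 85
  host 6: 55 = 55
  host 7: 50 = 50
This matches the lower bound, so 7 is optimal.

7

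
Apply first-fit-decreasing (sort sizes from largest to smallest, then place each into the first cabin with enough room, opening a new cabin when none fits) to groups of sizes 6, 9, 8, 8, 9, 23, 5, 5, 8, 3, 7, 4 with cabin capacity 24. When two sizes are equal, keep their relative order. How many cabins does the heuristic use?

4

Sorted descending: 23, 9, 9, 8, 8, 8, 7, 6, 5, 5, 4, 3.
  23 → cabin 1 (new)  [load 23/24]
  9 → cabin 2 (new)  [load 9/24]
  9 → cabin 2  [load 18/24]
  8 → cabin 3 (new)  [load 8/24]
  8 → cabin 3  [load 16/24]
  8 → cabin 3  [load 24/24]
  7 → cabin 4 (new)  [load 7/24]
  6 → cabin 2  [load 24/24]
  5 → cabin 4  [load 12/24]
  5 → cabin 4  [load 17/24]
  4 → cabin 4  [load 21/24]
  3 → cabin 4  [load 24/24]
4 cabins opened.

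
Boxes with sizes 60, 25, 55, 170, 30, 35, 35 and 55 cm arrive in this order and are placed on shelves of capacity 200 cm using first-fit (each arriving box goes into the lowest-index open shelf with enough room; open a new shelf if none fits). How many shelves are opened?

  60 → shelf 1 (new)  [load 60/200]
  25 → shelf 1  [load 85/200]
  55 → shelf 1  [load 140/200]
  170 → shelf 2 (new)  [load 170/200]
  30 → shelf 1  [load 170/200]
  35 → shelf 3 (new)  [load 35/200]
  35 → shelf 3  [load 70/200]
  55 → shelf 3  [load 125/200]
3 shelves opened.

3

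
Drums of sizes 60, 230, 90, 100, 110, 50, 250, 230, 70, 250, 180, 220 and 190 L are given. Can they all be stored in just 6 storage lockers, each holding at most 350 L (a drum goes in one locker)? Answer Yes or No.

Total = 2030 L; ⌈2030/350⌉ = 6.
7 drums each exceed half the capacity and cannot share a locker, forcing at least 7 storage lockers.
At least 7 storage lockers are required, but only 6 are allowed.

No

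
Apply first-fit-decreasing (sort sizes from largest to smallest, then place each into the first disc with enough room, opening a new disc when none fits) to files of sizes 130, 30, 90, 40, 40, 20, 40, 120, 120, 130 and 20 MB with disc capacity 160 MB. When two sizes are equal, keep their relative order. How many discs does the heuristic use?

5

Sorted descending: 130, 130, 120, 120, 90, 40, 40, 40, 30, 20, 20.
  130 → disc 1 (new)  [load 130/160]
  130 → disc 2 (new)  [load 130/160]
  120 → disc 3 (new)  [load 120/160]
  120 → disc 4 (new)  [load 120/160]
  90 → disc 5 (new)  [load 90/160]
  40 → disc 3  [load 160/160]
  40 → disc 4  [load 160/160]
  40 → disc 5  [load 130/160]
  30 → disc 1  [load 160/160]
  20 → disc 2  [load 150/160]
  20 → disc 5  [load 150/160]
5 discs opened.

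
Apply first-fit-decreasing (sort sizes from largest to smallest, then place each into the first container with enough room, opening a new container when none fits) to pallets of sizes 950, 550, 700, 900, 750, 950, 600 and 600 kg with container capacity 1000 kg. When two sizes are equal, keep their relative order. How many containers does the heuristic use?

8

Sorted descending: 950, 950, 900, 750, 700, 600, 600, 550.
  950 → container 1 (new)  [load 950/1000]
  950 → container 2 (new)  [load 950/1000]
  900 → container 3 (new)  [load 900/1000]
  750 → container 4 (new)  [load 750/1000]
  700 → container 5 (new)  [load 700/1000]
  600 → container 6 (new)  [load 600/1000]
  600 → container 7 (new)  [load 600/1000]
  550 → container 8 (new)  [load 550/1000]
8 containers opened.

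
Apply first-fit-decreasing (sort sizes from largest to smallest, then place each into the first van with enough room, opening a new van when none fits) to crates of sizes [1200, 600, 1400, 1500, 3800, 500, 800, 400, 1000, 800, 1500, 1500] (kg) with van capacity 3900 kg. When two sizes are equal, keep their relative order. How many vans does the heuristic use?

4

Sorted descending: 3800, 1500, 1500, 1500, 1400, 1200, 1000, 800, 800, 600, 500, 400.
  3800 → van 1 (new)  [load 3800/3900]
  1500 → van 2 (new)  [load 1500/3900]
  1500 → van 2  [load 3000/3900]
  1500 → van 3 (new)  [load 1500/3900]
  1400 → van 3  [load 2900/3900]
  1200 → van 4 (new)  [load 1200/3900]
  1000 → van 3  [load 3900/3900]
  800 → van 2  [load 3800/3900]
  800 → van 4  [load 2000/3900]
  600 → van 4  [load 2600/3900]
  500 → van 4  [load 3100/3900]
  400 → van 4  [load 3500/3900]
4 vans opened.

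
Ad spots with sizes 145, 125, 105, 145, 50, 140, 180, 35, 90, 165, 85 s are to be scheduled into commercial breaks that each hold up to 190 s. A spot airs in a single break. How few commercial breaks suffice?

8

Total = 180 + 165 + 145 + 145 + 140 + 125 + 105 + 90 + 85 + 50 + 35 = 1265 s.
Lower bound: ⌈1265/190⌉ = 7 commercial breaks.
A packing using 8 commercial breaks:
  break 1: 180 = 180
  break 2: 165 = 165
  break 3: 145 + 35 = 180
  break 4: 145 = 145
  break 5: 140 + 50 = 190
  break 6: 125 = 125
  break 7: 105 + 85 = 190
  break 8: 90 = 90
No arrangement into 7 commercial breaks stays within capacity, so 8 is optimal.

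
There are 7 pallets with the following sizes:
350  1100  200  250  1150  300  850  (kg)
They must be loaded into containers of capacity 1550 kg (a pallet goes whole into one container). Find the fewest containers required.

Total = 1150 + 1100 + 850 + 350 + 300 + 250 + 200 = 4200 kg.
Lower bound: ⌈4200/1550⌉ = 3 containers.
A packing using 3 containers:
  container 1: 1150 + 350 = 1500
  container 2: 1100 + 300 = 1400
  container 3: 850 + 250 + 200 = 1300
This matches the lower bound, so 3 is optimal.

3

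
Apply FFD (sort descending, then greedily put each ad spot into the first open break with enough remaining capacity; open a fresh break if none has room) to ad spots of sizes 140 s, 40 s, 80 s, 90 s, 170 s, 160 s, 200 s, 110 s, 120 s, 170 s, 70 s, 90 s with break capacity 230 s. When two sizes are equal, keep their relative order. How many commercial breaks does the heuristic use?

7

Sorted descending: 200, 170, 170, 160, 140, 120, 110, 90, 90, 80, 70, 40.
  200 → break 1 (new)  [load 200/230]
  170 → break 2 (new)  [load 170/230]
  170 → break 3 (new)  [load 170/230]
  160 → break 4 (new)  [load 160/230]
  140 → break 5 (new)  [load 140/230]
  120 → break 6 (new)  [load 120/230]
  110 → break 6  [load 230/230]
  90 → break 5  [load 230/230]
  90 → break 7 (new)  [load 90/230]
  80 → break 7  [load 170/230]
  70 → break 4  [load 230/230]
  40 → break 2  [load 210/230]
7 commercial breaks opened.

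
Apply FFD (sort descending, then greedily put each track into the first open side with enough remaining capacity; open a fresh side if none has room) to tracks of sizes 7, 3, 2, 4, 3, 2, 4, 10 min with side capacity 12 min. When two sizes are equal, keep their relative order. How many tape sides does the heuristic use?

Sorted descending: 10, 7, 4, 4, 3, 3, 2, 2.
  10 → side 1 (new)  [load 10/12]
  7 → side 2 (new)  [load 7/12]
  4 → side 2  [load 11/12]
  4 → side 3 (new)  [load 4/12]
  3 → side 3  [load 7/12]
  3 → side 3  [load 10/12]
  2 → side 1  [load 12/12]
  2 → side 3  [load 12/12]
3 tape sides opened.

3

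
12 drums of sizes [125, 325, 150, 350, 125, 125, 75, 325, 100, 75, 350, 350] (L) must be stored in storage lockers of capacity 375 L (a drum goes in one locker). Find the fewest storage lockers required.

8

Total = 350 + 350 + 350 + 325 + 325 + 150 + 125 + 125 + 125 + 100 + 75 + 75 = 2475 L.
Lower bound: ⌈2475/375⌉ = 7 storage lockers.
A packing using 8 storage lockers:
  locker 1: 350 = 350
  locker 2: 350 = 350
  locker 3: 350 = 350
  locker 4: 325 = 325
  locker 5: 325 = 325
  locker 6: 150 + 125 + 100 = 375
  locker 7: 125 + 125 + 75 = 325
  locker 8: 75 = 75
No arrangement into 7 storage lockers stays within capacity, so 8 is optimal.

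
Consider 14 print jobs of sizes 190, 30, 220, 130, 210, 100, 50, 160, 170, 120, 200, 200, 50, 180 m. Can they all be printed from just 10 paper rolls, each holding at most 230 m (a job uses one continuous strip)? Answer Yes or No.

Yes

A valid assignment using 10 paper rolls:
  roll 1: 220 = 220
  roll 2: 210 = 210
  roll 3: 200 + 30 = 230
  roll 4: 200 = 200
  roll 5: 190 = 190
  roll 6: 180 + 50 = 230
  roll 7: 170 + 50 = 220
  roll 8: 160 = 160
  roll 9: 130 + 100 = 230
  roll 10: 120 = 120
Every load is within 230 m, so 10 paper rolls suffice.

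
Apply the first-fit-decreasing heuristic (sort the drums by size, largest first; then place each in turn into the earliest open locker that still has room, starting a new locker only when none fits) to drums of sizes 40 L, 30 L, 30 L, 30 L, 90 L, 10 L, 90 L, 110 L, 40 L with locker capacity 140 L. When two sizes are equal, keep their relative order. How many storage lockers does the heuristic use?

Sorted descending: 110, 90, 90, 40, 40, 30, 30, 30, 10.
  110 → locker 1 (new)  [load 110/140]
  90 → locker 2 (new)  [load 90/140]
  90 → locker 3 (new)  [load 90/140]
  40 → locker 2  [load 130/140]
  40 → locker 3  [load 130/140]
  30 → locker 1  [load 140/140]
  30 → locker 4 (new)  [load 30/140]
  30 → locker 4  [load 60/140]
  10 → locker 2  [load 140/140]
4 storage lockers opened.

4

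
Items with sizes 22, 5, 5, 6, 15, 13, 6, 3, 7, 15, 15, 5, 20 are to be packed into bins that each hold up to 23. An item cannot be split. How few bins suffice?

7

Total = 22 + 20 + 15 + 15 + 15 + 13 + 7 + 6 + 6 + 5 + 5 + 5 + 3 = 137.
Lower bound: ⌈137/23⌉ = 6 bins.
A packing using 7 bins:
  bin 1: 22 = 22
  bin 2: 20 + 3 = 23
  bin 3: 15 + 7 = 22
  bin 4: 15 + 6 = 21
  bin 5: 15 + 6 = 21
  bin 6: 13 + 5 + 5 = 23
  bin 7: 5 = 5
No arrangement into 6 bins stays within capacity, so 7 is optimal.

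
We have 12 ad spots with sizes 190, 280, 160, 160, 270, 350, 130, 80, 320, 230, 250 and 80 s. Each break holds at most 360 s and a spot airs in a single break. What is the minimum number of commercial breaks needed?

8

Total = 350 + 320 + 280 + 270 + 250 + 230 + 190 + 160 + 160 + 130 + 80 + 80 = 2500 s.
Lower bound: ⌈2500/360⌉ = 7 commercial breaks.
A packing using 8 commercial breaks:
  break 1: 350 = 350
  break 2: 320 = 320
  break 3: 280 + 80 = 360
  break 4: 270 + 80 = 350
  break 5: 250 = 250
  break 6: 230 + 130 = 360
  break 7: 190 + 160 = 350
  break 8: 160 = 160
No arrangement into 7 commercial breaks stays within capacity, so 8 is optimal.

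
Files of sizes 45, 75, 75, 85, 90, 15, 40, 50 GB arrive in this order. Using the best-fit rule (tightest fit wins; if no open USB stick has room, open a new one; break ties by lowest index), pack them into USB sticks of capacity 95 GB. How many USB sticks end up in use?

  45 → USB stick 1 (new)  [load 45/95]
  75 → USB stick 2 (new)  [load 75/95]
  75 → USB stick 3 (new)  [load 75/95]
  85 → USB stick 4 (new)  [load 85/95]
  90 → USB stick 5 (new)  [load 90/95]
  15 → USB stick 2  [load 90/95]
  40 → USB stick 1  [load 85/95]
  50 → USB stick 6 (new)  [load 50/95]
6 USB sticks opened.

6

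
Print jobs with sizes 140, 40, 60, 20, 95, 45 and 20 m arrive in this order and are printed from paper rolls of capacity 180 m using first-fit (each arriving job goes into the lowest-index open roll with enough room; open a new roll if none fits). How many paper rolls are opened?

  140 → roll 1 (new)  [load 140/180]
  40 → roll 1  [load 180/180]
  60 → roll 2 (new)  [load 60/180]
  20 → roll 2  [load 80/180]
  95 → roll 2  [load 175/180]
  45 → roll 3 (new)  [load 45/180]
  20 → roll 3  [load 65/180]
3 paper rolls opened.

3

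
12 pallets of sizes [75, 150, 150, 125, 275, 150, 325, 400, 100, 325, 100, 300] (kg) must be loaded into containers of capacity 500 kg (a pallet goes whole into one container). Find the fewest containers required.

Total = 400 + 325 + 325 + 300 + 275 + 150 + 150 + 150 + 125 + 100 + 100 + 75 = 2475 kg.
Lower bound: ⌈2475/500⌉ = 5 containers.
A packing using 6 containers:
  container 1: 400 + 100 = 500
  container 2: 325 + 150 = 475
  container 3: 325 + 150 = 475
  container 4: 300 + 150 = 450
  container 5: 275 + 125 + 100 = 500
  container 6: 75 = 75
No arrangement into 5 containers stays within capacity, so 6 is optimal.

6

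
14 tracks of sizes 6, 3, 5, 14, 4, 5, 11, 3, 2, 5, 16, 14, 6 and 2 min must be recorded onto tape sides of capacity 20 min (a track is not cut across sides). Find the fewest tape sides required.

Total = 16 + 14 + 14 + 11 + 6 + 6 + 5 + 5 + 5 + 4 + 3 + 3 + 2 + 2 = 96 min.
Lower bound: ⌈96/20⌉ = 5 tape sides.
A packing using 5 tape sides:
  side 1: 16 + 4 = 20
  side 2: 14 + 6 = 20
  side 3: 14 + 6 = 20
  side 4: 11 + 5 + 3 = 19
  side 5: 5 + 5 + 3 + 2 + 2 = 17
This matches the lower bound, so 5 is optimal.

5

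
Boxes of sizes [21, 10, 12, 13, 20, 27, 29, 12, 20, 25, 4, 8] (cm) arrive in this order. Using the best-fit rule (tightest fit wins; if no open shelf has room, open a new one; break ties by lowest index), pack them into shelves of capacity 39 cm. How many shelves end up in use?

7

  21 → shelf 1 (new)  [load 21/39]
  10 → shelf 1  [load 31/39]
  12 → shelf 2 (new)  [load 12/39]
  13 → shelf 2  [load 25/39]
  20 → shelf 3 (new)  [load 20/39]
  27 → shelf 4 (new)  [load 27/39]
  29 → shelf 5 (new)  [load 29/39]
  12 → shelf 4  [load 39/39]
  20 → shelf 6 (new)  [load 20/39]
  25 → shelf 7 (new)  [load 25/39]
  4 → shelf 1  [load 35/39]
  8 → shelf 5  [load 37/39]
7 shelves opened.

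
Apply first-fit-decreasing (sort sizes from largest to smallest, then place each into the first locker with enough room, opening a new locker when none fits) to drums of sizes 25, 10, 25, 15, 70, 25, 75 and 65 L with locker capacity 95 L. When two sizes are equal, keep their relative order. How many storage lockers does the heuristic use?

4

Sorted descending: 75, 70, 65, 25, 25, 25, 15, 10.
  75 → locker 1 (new)  [load 75/95]
  70 → locker 2 (new)  [load 70/95]
  65 → locker 3 (new)  [load 65/95]
  25 → locker 2  [load 95/95]
  25 → locker 3  [load 90/95]
  25 → locker 4 (new)  [load 25/95]
  15 → locker 1  [load 90/95]
  10 → locker 4  [load 35/95]
4 storage lockers opened.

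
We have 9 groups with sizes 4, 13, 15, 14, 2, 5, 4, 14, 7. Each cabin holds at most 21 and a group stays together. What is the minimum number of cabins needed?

4

Total = 15 + 14 + 14 + 13 + 7 + 5 + 4 + 4 + 2 = 78.
Lower bound: ⌈78/21⌉ = 4 cabins.
A packing using 4 cabins:
  cabin 1: 15 + 5 = 20
  cabin 2: 14 + 7 = 21
  cabin 3: 14 + 4 + 2 = 20
  cabin 4: 13 + 4 = 17
This matches the lower bound, so 4 is optimal.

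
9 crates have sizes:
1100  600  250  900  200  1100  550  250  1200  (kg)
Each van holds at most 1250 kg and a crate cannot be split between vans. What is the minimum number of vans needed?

6

Total = 1200 + 1100 + 1100 + 900 + 600 + 550 + 250 + 250 + 200 = 6150 kg.
Lower bound: ⌈6150/1250⌉ = 5 vans.
A packing using 6 vans:
  van 1: 1200 = 1200
  van 2: 1100 = 1100
  van 3: 1100 = 1100
  van 4: 900 + 250 = 1150
  van 5: 600 + 550 = 1150
  van 6: 250 + 200 = 450
No arrangement into 5 vans stays within capacity, so 6 is optimal.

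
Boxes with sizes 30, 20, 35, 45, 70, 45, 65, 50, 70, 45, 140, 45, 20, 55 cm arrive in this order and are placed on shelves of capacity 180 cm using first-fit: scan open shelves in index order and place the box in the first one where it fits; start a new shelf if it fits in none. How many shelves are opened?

5

  30 → shelf 1 (new)  [load 30/180]
  20 → shelf 1  [load 50/180]
  35 → shelf 1  [load 85/180]
  45 → shelf 1  [load 130/180]
  70 → shelf 2 (new)  [load 70/180]
  45 → shelf 1  [load 175/180]
  65 → shelf 2  [load 135/180]
  50 → shelf 3 (new)  [load 50/180]
  70 → shelf 3  [load 120/180]
  45 → shelf 2  [load 180/180]
  140 → shelf 4 (new)  [load 140/180]
  45 → shelf 3  [load 165/180]
  20 → shelf 4  [load 160/180]
  55 → shelf 5 (new)  [load 55/180]
5 shelves opened.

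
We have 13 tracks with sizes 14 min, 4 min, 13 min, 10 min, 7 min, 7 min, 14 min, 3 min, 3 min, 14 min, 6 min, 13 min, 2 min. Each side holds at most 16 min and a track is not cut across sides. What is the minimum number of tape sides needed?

Total = 14 + 14 + 14 + 13 + 13 + 10 + 7 + 7 + 6 + 4 + 3 + 3 + 2 = 110 min.
Lower bound: ⌈110/16⌉ = 7 tape sides.
A packing using 8 tape sides:
  side 1: 14 + 2 = 16
  side 2: 14 = 14
  side 3: 14 = 14
  side 4: 13 + 3 = 16
  side 5: 13 + 3 = 16
  side 6: 10 + 6 = 16
  side 7: 7 + 7 = 14
  side 8: 4 = 4
No arrangement into 7 tape sides stays within capacity, so 8 is optimal.

8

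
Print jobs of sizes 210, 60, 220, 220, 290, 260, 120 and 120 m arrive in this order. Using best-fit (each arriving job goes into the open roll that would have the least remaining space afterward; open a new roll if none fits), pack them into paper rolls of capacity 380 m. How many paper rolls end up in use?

5

  210 → roll 1 (new)  [load 210/380]
  60 → roll 1  [load 270/380]
  220 → roll 2 (new)  [load 220/380]
  220 → roll 3 (new)  [load 220/380]
  290 → roll 4 (new)  [load 290/380]
  260 → roll 5 (new)  [load 260/380]
  120 → roll 5  [load 380/380]
  120 → roll 2  [load 340/380]
5 paper rolls opened.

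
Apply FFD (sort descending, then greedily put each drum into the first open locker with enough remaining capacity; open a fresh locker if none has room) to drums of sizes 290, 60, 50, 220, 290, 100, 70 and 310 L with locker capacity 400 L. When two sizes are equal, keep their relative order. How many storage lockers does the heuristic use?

4

Sorted descending: 310, 290, 290, 220, 100, 70, 60, 50.
  310 → locker 1 (new)  [load 310/400]
  290 → locker 2 (new)  [load 290/400]
  290 → locker 3 (new)  [load 290/400]
  220 → locker 4 (new)  [load 220/400]
  100 → locker 2  [load 390/400]
  70 → locker 1  [load 380/400]
  60 → locker 3  [load 350/400]
  50 → locker 3  [load 400/400]
4 storage lockers opened.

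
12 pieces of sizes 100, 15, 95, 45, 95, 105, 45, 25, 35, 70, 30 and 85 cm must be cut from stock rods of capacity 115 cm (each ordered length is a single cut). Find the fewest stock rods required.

7

Total = 105 + 100 + 95 + 95 + 85 + 70 + 45 + 45 + 35 + 30 + 25 + 15 = 745 cm.
Lower bound: ⌈745/115⌉ = 7 stock rods.
A packing using 7 stock rods:
  stock rod 1: 105 = 105
  stock rod 2: 100 + 15 = 115
  stock rod 3: 95 = 95
  stock rod 4: 95 = 95
  stock rod 5: 85 + 30 = 115
  stock rod 6: 70 + 45 = 115
  stock rod 7: 45 + 35 + 25 = 105
This matches the lower bound, so 7 is optimal.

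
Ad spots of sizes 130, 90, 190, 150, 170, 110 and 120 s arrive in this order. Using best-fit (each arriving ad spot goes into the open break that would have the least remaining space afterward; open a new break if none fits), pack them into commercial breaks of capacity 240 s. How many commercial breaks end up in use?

5

  130 → break 1 (new)  [load 130/240]
  90 → break 1  [load 220/240]
  190 → break 2 (new)  [load 190/240]
  150 → break 3 (new)  [load 150/240]
  170 → break 4 (new)  [load 170/240]
  110 → break 5 (new)  [load 110/240]
  120 → break 5  [load 230/240]
5 commercial breaks opened.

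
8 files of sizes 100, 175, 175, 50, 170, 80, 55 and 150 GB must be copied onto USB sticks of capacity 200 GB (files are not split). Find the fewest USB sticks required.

Total = 175 + 175 + 170 + 150 + 100 + 80 + 55 + 50 = 955 GB.
Lower bound: ⌈955/200⌉ = 5 USB sticks.
A packing using 6 USB sticks:
  USB stick 1: 175 = 175
  USB stick 2: 175 = 175
  USB stick 3: 170 = 170
  USB stick 4: 150 + 50 = 200
  USB stick 5: 100 + 80 = 180
  USB stick 6: 55 = 55
No arrangement into 5 USB sticks stays within capacity, so 6 is optimal.

6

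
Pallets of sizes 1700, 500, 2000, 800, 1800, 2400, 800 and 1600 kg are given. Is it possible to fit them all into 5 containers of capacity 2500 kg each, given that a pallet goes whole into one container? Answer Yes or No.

Yes

A valid assignment using 5 containers:
  container 1: 2400 = 2400
  container 2: 2000 + 500 = 2500
  container 3: 1800 = 1800
  container 4: 1700 + 800 = 2500
  container 5: 1600 + 800 = 2400
Every load is within 2500 kg, so 5 containers suffice.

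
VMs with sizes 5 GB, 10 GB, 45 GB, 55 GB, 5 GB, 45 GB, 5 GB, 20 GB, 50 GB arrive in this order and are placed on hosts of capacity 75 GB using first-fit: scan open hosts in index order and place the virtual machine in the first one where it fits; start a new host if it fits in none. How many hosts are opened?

  5 → host 1 (new)  [load 5/75]
  10 → host 1  [load 15/75]
  45 → host 1  [load 60/75]
  55 → host 2 (new)  [load 55/75]
  5 → host 1  [load 65/75]
  45 → host 3 (new)  [load 45/75]
  5 → host 1  [load 70/75]
  20 → host 2  [load 75/75]
  50 → host 4 (new)  [load 50/75]
4 hosts opened.

4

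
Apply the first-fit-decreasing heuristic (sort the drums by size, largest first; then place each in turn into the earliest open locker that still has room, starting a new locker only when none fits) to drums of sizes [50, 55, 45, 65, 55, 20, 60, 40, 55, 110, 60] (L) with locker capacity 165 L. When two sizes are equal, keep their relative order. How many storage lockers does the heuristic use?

Sorted descending: 110, 65, 60, 60, 55, 55, 55, 50, 45, 40, 20.
  110 → locker 1 (new)  [load 110/165]
  65 → locker 2 (new)  [load 65/165]
  60 → locker 2  [load 125/165]
  60 → locker 3 (new)  [load 60/165]
  55 → locker 1  [load 165/165]
  55 → locker 3  [load 115/165]
  55 → locker 4 (new)  [load 55/165]
  50 → locker 3  [load 165/165]
  45 → locker 4  [load 100/165]
  40 → locker 2  [load 165/165]
  20 → locker 4  [load 120/165]
4 storage lockers opened.

4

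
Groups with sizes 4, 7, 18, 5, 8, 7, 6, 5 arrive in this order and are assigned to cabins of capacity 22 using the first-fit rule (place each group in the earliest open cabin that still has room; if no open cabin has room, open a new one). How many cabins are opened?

  4 → cabin 1 (new)  [load 4/22]
  7 → cabin 1  [load 11/22]
  18 → cabin 2 (new)  [load 18/22]
  5 → cabin 1  [load 16/22]
  8 → cabin 3 (new)  [load 8/22]
  7 → cabin 3  [load 15/22]
  6 → cabin 1  [load 22/22]
  5 → cabin 3  [load 20/22]
3 cabins opened.

3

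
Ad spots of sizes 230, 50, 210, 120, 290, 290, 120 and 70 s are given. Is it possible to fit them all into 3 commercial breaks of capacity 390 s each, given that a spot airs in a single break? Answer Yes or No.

Total = 1380 s; ⌈1380/390⌉ = 4.
At least 4 commercial breaks are required, but only 3 are allowed.

No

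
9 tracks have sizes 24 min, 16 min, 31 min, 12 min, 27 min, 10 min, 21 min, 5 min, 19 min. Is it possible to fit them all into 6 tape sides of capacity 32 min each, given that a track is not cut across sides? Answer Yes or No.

A valid assignment using 6 tape sides:
  side 1: 31 = 31
  side 2: 27 + 5 = 32
  side 3: 24 = 24
  side 4: 21 + 10 = 31
  side 5: 19 + 12 = 31
  side 6: 16 = 16
Every load is within 32 min, so 6 tape sides suffice.

Yes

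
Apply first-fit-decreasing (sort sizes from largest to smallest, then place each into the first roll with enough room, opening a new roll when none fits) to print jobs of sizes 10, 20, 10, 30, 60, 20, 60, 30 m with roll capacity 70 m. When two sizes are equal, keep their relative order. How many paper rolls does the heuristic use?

4

Sorted descending: 60, 60, 30, 30, 20, 20, 10, 10.
  60 → roll 1 (new)  [load 60/70]
  60 → roll 2 (new)  [load 60/70]
  30 → roll 3 (new)  [load 30/70]
  30 → roll 3  [load 60/70]
  20 → roll 4 (new)  [load 20/70]
  20 → roll 4  [load 40/70]
  10 → roll 1  [load 70/70]
  10 → roll 2  [load 70/70]
4 paper rolls opened.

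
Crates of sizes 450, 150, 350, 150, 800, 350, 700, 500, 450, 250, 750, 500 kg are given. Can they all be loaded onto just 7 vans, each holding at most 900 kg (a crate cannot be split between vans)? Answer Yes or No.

A valid assignment using 7 vans:
  van 1: 800 = 800
  van 2: 750 + 150 = 900
  van 3: 700 + 150 = 850
  van 4: 500 + 350 = 850
  van 5: 500 + 350 = 850
  van 6: 450 + 450 = 900
  van 7: 250 = 250
Every load is within 900 kg, so 7 vans suffice.

Yes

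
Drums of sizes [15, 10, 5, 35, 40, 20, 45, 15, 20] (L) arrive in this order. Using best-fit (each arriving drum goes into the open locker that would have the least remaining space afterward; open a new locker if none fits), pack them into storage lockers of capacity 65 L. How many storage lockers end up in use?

  15 → locker 1 (new)  [load 15/65]
  10 → locker 1  [load 25/65]
  5 → locker 1  [load 30/65]
  35 → locker 1  [load 65/65]
  40 → locker 2 (new)  [load 40/65]
  20 → locker 2  [load 60/65]
  45 → locker 3 (new)  [load 45/65]
  15 → locker 3  [load 60/65]
  20 → locker 4 (new)  [load 20/65]
4 storage lockers opened.

4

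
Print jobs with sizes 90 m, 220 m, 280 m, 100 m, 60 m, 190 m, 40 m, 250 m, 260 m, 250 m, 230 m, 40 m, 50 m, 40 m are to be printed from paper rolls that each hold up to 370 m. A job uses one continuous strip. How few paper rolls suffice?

Total = 280 + 260 + 250 + 250 + 230 + 220 + 190 + 100 + 90 + 60 + 50 + 40 + 40 + 40 = 2100 m.
Lower bound: ⌈2100/370⌉ = 6 paper rolls.
Also, 7 print jobs each exceed 185 m, and no two of those can share a roll, so at least 7 paper rolls are needed.
A packing using 7 paper rolls:
  roll 1: 280 + 90 = 370
  roll 2: 260 + 100 = 360
  roll 3: 250 + 60 + 50 = 360
  roll 4: 250 + 40 + 40 + 40 = 370
  roll 5: 230 = 230
  roll 6: 220 = 220
  roll 7: 190 = 190
This matches the lower bound, so 7 is optimal.

7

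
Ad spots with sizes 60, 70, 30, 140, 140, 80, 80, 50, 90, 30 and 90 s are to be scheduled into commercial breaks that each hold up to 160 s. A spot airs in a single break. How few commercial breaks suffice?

6

Total = 140 + 140 + 90 + 90 + 80 + 80 + 70 + 60 + 50 + 30 + 30 = 860 s.
Lower bound: ⌈860/160⌉ = 6 commercial breaks.
A packing using 6 commercial breaks:
  break 1: 140 = 140
  break 2: 140 = 140
  break 3: 90 + 70 = 160
  break 4: 90 + 60 = 150
  break 5: 80 + 80 = 160
  break 6: 50 + 30 + 30 = 110
This matches the lower bound, so 6 is optimal.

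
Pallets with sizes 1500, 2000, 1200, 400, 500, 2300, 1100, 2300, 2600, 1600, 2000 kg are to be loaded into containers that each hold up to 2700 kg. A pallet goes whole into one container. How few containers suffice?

7

Total = 2600 + 2300 + 2300 + 2000 + 2000 + 1600 + 1500 + 1200 + 1100 + 500 + 400 = 17500 kg.
Lower bound: ⌈17500/2700⌉ = 7 containers.
A packing using 7 containers:
  container 1: 2600 = 2600
  container 2: 2300 + 400 = 2700
  container 3: 2300 = 2300
  container 4: 2000 + 500 = 2500
  container 5: 2000 = 2000
  container 6: 1600 + 1100 = 2700
  container 7: 1500 + 1200 = 2700
This matches the lower bound, so 7 is optimal.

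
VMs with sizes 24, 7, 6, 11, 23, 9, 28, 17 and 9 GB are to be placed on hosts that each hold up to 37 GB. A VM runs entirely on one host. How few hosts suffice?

4

Total = 28 + 24 + 23 + 17 + 11 + 9 + 9 + 7 + 6 = 134 GB.
Lower bound: ⌈134/37⌉ = 4 hosts.
A packing using 4 hosts:
  host 1: 28 + 9 = 37
  host 2: 24 + 11 = 35
  host 3: 23 + 9 = 32
  host 4: 17 + 7 + 6 = 30
This matches the lower bound, so 4 is optimal.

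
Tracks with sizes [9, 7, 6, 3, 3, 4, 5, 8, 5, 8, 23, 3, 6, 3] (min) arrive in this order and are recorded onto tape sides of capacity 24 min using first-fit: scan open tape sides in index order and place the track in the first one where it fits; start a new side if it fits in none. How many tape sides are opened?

  9 → side 1 (new)  [load 9/24]
  7 → side 1  [load 16/24]
  6 → side 1  [load 22/24]
  3 → side 2 (new)  [load 3/24]
  3 → side 2  [load 6/24]
  4 → side 2  [load 10/24]
  5 → side 2  [load 15/24]
  8 → side 2  [load 23/24]
  5 → side 3 (new)  [load 5/24]
  8 → side 3  [load 13/24]
  23 → side 4 (new)  [load 23/24]
  3 → side 3  [load 16/24]
  6 → side 3  [load 22/24]
  3 → side 5 (new)  [load 3/24]
5 tape sides opened.

5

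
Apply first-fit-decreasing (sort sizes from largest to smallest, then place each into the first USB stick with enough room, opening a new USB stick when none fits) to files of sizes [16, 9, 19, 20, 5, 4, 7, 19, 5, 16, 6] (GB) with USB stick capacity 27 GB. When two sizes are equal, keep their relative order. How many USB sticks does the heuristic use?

Sorted descending: 20, 19, 19, 16, 16, 9, 7, 6, 5, 5, 4.
  20 → USB stick 1 (new)  [load 20/27]
  19 → USB stick 2 (new)  [load 19/27]
  19 → USB stick 3 (new)  [load 19/27]
  16 → USB stick 4 (new)  [load 16/27]
  16 → USB stick 5 (new)  [load 16/27]
  9 → USB stick 4  [load 25/27]
  7 → USB stick 1  [load 27/27]
  6 → USB stick 2  [load 25/27]
  5 → USB stick 3  [load 24/27]
  5 → USB stick 5  [load 21/27]
  4 → USB stick 5  [load 25/27]
5 USB sticks opened.

5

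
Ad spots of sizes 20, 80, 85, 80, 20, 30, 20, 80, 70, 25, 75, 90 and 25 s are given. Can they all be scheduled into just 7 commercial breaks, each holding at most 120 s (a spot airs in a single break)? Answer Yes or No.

Yes

A valid assignment using 7 commercial breaks:
  break 1: 90 + 30 = 120
  break 2: 85 + 25 = 110
  break 3: 80 + 25 = 105
  break 4: 80 + 20 + 20 = 120
  break 5: 80 + 20 = 100
  break 6: 75 = 75
  break 7: 70 = 70
Every load is within 120 s, so 7 commercial breaks suffice.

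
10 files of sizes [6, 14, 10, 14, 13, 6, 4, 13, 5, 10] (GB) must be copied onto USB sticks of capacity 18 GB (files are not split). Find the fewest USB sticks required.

6

Total = 14 + 14 + 13 + 13 + 10 + 10 + 6 + 6 + 5 + 4 = 95 GB.
Lower bound: ⌈95/18⌉ = 6 USB sticks.
A packing using 6 USB sticks:
  USB stick 1: 14 + 4 = 18
  USB stick 2: 14 = 14
  USB stick 3: 13 + 5 = 18
  USB stick 4: 13 = 13
  USB stick 5: 10 + 6 = 16
  USB stick 6: 10 + 6 = 16
This matches the lower bound, so 6 is optimal.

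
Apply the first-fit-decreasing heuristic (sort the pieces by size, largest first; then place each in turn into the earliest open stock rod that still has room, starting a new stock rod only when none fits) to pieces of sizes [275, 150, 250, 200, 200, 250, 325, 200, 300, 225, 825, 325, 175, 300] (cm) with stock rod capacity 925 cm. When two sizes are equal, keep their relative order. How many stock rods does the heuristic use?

5

Sorted descending: 825, 325, 325, 300, 300, 275, 250, 250, 225, 200, 200, 200, 175, 150.
  825 → stock rod 1 (new)  [load 825/925]
  325 → stock rod 2 (new)  [load 325/925]
  325 → stock rod 2  [load 650/925]
  300 → stock rod 3 (new)  [load 300/925]
  300 → stock rod 3  [load 600/925]
  275 → stock rod 2  [load 925/925]
  250 → stock rod 3  [load 850/925]
  250 → stock rod 4 (new)  [load 250/925]
  225 → stock rod 4  [load 475/925]
  200 → stock rod 4  [load 675/925]
  200 → stock rod 4  [load 875/925]
  200 → stock rod 5 (new)  [load 200/925]
  175 → stock rod 5  [load 375/925]
  150 → stock rod 5  [load 525/925]
5 stock rods opened.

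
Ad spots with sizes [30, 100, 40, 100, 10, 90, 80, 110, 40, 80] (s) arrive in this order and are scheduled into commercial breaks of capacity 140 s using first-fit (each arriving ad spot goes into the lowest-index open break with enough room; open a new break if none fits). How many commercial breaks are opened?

6

  30 → break 1 (new)  [load 30/140]
  100 → break 1  [load 130/140]
  40 → break 2 (new)  [load 40/140]
  100 → break 2  [load 140/140]
  10 → break 1  [load 140/140]
  90 → break 3 (new)  [load 90/140]
  80 → break 4 (new)  [load 80/140]
  110 → break 5 (new)  [load 110/140]
  40 → break 3  [load 130/140]
  80 → break 6 (new)  [load 80/140]
6 commercial breaks opened.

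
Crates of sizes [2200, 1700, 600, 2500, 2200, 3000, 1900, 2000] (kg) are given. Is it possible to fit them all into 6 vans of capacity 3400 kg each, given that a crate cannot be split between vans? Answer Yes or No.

No

Total = 16100 kg; ⌈16100/3400⌉ = 5.
6 crates each exceed half the capacity and cannot share a van, forcing at least 6 vans.
The bound of 6 does not rule out 6, but exhaustive search shows no assignment into 6 vans of capacity 3400 kg exists — the minimum is 7.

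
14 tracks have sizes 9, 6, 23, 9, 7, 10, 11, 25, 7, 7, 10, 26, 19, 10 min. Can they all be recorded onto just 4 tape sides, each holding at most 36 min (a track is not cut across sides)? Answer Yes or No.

No

Total = 179 min; ⌈179/36⌉ = 5.
At least 5 tape sides are required, but only 4 are allowed.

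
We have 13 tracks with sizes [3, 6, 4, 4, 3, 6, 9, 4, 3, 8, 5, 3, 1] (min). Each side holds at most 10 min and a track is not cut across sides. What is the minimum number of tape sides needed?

7

Total = 9 + 8 + 6 + 6 + 5 + 4 + 4 + 4 + 3 + 3 + 3 + 3 + 1 = 59 min.
Lower bound: ⌈59/10⌉ = 6 tape sides.
A packing using 7 tape sides:
  side 1: 9 + 1 = 10
  side 2: 8 = 8
  side 3: 6 + 4 = 10
  side 4: 6 + 4 = 10
  side 5: 5 + 4 = 9
  side 6: 3 + 3 + 3 = 9
  side 7: 3 = 3
No arrangement into 6 tape sides stays within capacity, so 7 is optimal.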